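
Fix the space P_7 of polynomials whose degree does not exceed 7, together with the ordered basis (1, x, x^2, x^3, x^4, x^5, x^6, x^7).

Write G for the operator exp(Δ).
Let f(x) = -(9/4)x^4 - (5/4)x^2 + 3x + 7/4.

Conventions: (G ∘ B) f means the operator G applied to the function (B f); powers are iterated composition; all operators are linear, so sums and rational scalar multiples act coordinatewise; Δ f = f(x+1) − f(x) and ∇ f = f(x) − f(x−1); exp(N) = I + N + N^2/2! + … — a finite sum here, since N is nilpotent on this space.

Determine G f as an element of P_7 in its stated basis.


order-1 term: -9x^3 - (27/2)x^2 - (23/2)x - 1/2
order-2 term: -(27/2)x^2 - 27x - 17
order-3 term: -9x - 27/2
order-4 term: -9/4
the series for exp(Δ) f terminates at order 4
exp(Δ) f = -(9/4)x^4 - 9x^3 - (113/4)x^2 - (89/2)x - 63/2

g(x) = -(9/4)x^4 - 9x^3 - (113/4)x^2 - (89/2)x - 63/2


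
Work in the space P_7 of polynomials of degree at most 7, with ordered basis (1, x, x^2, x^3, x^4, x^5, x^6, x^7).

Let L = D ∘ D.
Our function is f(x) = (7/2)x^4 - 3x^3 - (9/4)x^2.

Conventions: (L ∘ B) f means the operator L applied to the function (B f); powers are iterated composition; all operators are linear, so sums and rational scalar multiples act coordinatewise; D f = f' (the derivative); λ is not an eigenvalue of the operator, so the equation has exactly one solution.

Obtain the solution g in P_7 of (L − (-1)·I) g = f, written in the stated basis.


the image equals g(x) = (7/2)x^4 - 3x^3 - (177/4)x^2 + 18x + 177/2

write g with unknown coordinates in the stated basis and equate coefficients in (L − (-1)·I) g = f
solving from the highest basis element down gives g = (7/2)x^4 - 3x^3 - (177/4)x^2 + 18x + 177/2
check: L g = 42x^2 - 18x - 177/2
so L g − (-1)·g = (7/2)x^4 - 3x^3 - (9/4)x^2 = f ✓


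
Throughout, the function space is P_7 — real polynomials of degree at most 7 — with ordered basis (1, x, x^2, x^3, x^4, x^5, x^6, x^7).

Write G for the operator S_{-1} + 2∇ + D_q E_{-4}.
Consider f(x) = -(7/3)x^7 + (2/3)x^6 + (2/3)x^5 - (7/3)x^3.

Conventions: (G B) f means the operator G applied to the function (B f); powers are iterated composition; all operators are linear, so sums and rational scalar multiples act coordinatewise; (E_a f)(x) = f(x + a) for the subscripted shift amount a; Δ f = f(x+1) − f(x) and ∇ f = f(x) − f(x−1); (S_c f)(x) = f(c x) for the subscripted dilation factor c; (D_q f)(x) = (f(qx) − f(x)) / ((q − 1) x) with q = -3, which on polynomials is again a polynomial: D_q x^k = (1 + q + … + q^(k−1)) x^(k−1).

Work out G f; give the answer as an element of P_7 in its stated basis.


the image equals g(x) = (7/3)x^7 - (3925/3)x^6 - (35720/3)x^5 - 48936x^4 - (321863/3)x^3 - (455125/3)x^2 - (313880/3)x - 210796/3

S_{-1} f = (7/3)x^7 + (2/3)x^6 - (2/3)x^5 + (7/3)x^3
∇ f = -(49/3)x^6 + 53x^5 - (265/3)x^4 + (265/3)x^3 - (178/3)x^2 + 24x - 14/3
(2∇) f = -(98/3)x^6 + 106x^5 - (530/3)x^4 + (530/3)x^3 - (356/3)x^2 + 48x - 28/3
E_{-4} f = -(7/3)x^7 + 66x^6 - (2398/3)x^5 + (16120/3)x^4 - (64967/3)x^3 + (157012/3)x^2 - 70256x + 121280/3
D_q E_{-4} f = -(3829/3)x^6 - 12012x^5 - (146278/3)x^4 - (322400/3)x^3 - (454769/3)x^2 - (314024/3)x - 70256
(S_{-1} + 2∇ + D_q E_{-4}) f = (7/3)x^7 - (3925/3)x^6 - (35720/3)x^5 - 48936x^4 - (321863/3)x^3 - (455125/3)x^2 - (313880/3)x - 210796/3


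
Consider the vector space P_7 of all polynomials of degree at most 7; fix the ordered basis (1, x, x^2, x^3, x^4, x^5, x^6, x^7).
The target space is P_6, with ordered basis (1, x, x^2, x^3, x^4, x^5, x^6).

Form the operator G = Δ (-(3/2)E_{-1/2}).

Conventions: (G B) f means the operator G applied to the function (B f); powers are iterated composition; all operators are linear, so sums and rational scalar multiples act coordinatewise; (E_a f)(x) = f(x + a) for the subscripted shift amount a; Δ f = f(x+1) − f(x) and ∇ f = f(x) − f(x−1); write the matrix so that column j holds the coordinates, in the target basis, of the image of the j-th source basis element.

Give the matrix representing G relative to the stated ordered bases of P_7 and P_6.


the matrix is [[0, -3/2, 0, -3/8, 0, -3/32, 0, -3/128]; [0, 0, -3, 0, -3/2, 0, -9/16, 0]; [0, 0, 0, -9/2, 0, -15/4, 0, -63/32]; [0, 0, 0, 0, -6, 0, -15/2, 0]; [0, 0, 0, 0, 0, -15/2, 0, -105/8]; [0, 0, 0, 0, 0, 0, -9, 0]; [0, 0, 0, 0, 0, 0, 0, -21/2]] (rows listed top to bottom)

image of 1: 0
image of x: -3/2
image of x^2: -3x
image of x^3: -(9/2)x^2 - 3/8
image of x^4: -6x^3 - (3/2)x
image of x^5: -(15/2)x^4 - (15/4)x^2 - 3/32
image of x^6: -9x^5 - (15/2)x^3 - (9/16)x
image of x^7: -(21/2)x^6 - (105/8)x^4 - (63/32)x^2 - 3/128
each image's coordinates form column j of the matrix


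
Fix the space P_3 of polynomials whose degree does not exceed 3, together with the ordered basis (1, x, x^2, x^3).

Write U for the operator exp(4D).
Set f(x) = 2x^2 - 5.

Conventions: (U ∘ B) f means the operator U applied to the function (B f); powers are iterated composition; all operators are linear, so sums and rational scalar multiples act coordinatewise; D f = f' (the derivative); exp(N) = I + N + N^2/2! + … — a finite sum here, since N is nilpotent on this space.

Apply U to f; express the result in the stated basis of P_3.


order-1 term: 16x
order-2 term: 32
the series for exp(4D) f terminates at order 2
exp(4D) f = 2x^2 + 16x + 27

the image equals g(x) = 2x^2 + 16x + 27


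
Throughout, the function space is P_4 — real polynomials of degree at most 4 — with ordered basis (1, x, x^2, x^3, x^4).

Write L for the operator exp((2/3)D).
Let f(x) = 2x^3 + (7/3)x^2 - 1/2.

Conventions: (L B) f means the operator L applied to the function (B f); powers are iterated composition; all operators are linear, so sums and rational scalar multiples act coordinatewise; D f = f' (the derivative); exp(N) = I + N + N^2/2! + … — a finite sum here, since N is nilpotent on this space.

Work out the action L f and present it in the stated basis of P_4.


order-1 term: 4x^2 + (28/9)x
order-2 term: (8/3)x + 28/27
order-3 term: 16/27
the series for exp((2/3)D) f terminates at order 3
exp((2/3)D) f = 2x^3 + (19/3)x^2 + (52/9)x + 61/54

the result is g(x) = 2x^3 + (19/3)x^2 + (52/9)x + 61/54


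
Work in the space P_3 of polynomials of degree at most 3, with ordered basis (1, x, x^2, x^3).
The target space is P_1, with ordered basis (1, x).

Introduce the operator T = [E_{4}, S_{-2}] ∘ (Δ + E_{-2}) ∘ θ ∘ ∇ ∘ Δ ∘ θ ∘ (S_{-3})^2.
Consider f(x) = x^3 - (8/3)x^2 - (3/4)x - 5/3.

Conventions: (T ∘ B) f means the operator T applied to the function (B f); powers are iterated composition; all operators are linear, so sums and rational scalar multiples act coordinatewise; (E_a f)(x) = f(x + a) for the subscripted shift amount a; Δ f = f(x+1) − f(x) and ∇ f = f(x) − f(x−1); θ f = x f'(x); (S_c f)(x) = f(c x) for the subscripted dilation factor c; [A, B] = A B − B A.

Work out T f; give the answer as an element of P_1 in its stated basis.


g(x) = -157464

S_{-3} f = -27x^3 - 24x^2 + (9/4)x - 5/3
S_{-3} S_{-3} f = 729x^3 - 216x^2 - (27/4)x - 5/3
θ (S_{-3})^2 f = 2187x^3 - 432x^2 - (27/4)x
Δ θ (S_{-3})^2 f = 6561x^2 + 5697x + 6993/4
∇ (Δ ∘ θ ∘ (S_{-3})^2) f = 13122x - 864
θ ∇ (Δ ∘ θ ∘ (S_{-3})^2) f = 13122x
Δ (θ ∘ ∇) (Δ ∘ θ ∘ (S_{-3})^2) f = 13122
E_{-2} (θ ∘ ∇) (Δ ∘ θ ∘ (S_{-3})^2) f = 13122x - 26244
(Δ + E_{-2}) (θ ∘ ∇) (Δ ∘ θ ∘ (S_{-3})^2) f = 13122x - 13122
S_{-2} (Δ + E_{-2}) (θ ∘ ∇) (Δ ∘ θ ∘ (S_{-3})^2) f = -26244x - 13122
E_{4} S_{-2} (Δ + E_{-2}) (θ ∘ ∇) (Δ ∘ θ ∘ (S_{-3})^2) f = -26244x - 118098
E_{4} (Δ + E_{-2}) (θ ∘ ∇) (Δ ∘ θ ∘ (S_{-3})^2) f = 13122x + 39366
S_{-2} E_{4} (Δ + E_{-2}) (θ ∘ ∇) (Δ ∘ θ ∘ (S_{-3})^2) f = -26244x + 39366
[E_{4}, S_{-2}] (Δ + E_{-2}) (θ ∘ ∇) (Δ ∘ θ ∘ (S_{-3})^2) f = -157464


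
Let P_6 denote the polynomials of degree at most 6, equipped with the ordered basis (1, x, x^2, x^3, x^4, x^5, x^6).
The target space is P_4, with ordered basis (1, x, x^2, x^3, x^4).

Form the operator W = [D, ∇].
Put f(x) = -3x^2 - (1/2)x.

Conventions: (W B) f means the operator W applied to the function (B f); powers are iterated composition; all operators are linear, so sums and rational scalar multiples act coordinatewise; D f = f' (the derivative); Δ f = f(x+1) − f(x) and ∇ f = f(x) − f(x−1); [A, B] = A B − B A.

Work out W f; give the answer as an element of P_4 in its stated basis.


∇ f = -6x + 5/2
D ∇ f = -6
D f = -6x - 1/2
∇ D f = -6
[D, ∇] f = 0

the result is g(x) = 0


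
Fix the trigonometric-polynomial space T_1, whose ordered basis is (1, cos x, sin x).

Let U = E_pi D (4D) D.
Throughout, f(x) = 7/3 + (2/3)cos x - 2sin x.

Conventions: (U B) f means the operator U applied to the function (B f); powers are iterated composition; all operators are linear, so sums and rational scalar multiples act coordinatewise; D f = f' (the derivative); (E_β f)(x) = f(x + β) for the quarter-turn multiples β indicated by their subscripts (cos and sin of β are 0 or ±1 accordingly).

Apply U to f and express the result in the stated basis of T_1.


the image equals g(x) = -8cos x - (8/3)sin x

D f = -2cos x - (2/3)sin x
D D f = -(2/3)cos x + 2sin x
(4D) D f = -(8/3)cos x + 8sin x
D ((4D) D) f = 8cos x + (8/3)sin x
E_pi D ((4D) D) f = -8cos x - (8/3)sin x


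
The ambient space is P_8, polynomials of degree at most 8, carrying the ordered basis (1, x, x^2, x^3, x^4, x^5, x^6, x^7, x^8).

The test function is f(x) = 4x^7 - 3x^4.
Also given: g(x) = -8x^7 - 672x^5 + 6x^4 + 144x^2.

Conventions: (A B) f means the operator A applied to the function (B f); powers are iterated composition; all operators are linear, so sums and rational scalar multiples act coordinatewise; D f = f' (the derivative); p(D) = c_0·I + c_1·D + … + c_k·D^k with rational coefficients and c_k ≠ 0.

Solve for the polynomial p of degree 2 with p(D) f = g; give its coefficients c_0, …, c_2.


D^0 f = 4x^7 - 3x^4
D^1 f = 28x^6 - 12x^3
D^2 f = 168x^5 - 36x^2
matching coefficients of g against c_0 f + c_1 Df + … from the top degree down determines the c_i
solution: c_0 = -2, c_1 = 0, c_2 = -4

p(D) = -2·I − 4·D^2, i.e. c_0 = -2, c_1 = 0, c_2 = -4


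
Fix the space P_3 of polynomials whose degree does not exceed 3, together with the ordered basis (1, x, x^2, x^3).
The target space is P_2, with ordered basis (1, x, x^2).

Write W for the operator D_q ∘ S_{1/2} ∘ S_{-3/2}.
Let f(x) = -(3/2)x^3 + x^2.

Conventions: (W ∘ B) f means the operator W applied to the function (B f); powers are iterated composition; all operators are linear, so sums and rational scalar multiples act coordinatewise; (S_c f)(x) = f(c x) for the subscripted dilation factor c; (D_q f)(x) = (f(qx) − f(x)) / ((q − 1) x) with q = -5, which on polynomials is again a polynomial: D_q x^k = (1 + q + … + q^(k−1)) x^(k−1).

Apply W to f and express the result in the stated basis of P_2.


the result is g(x) = (1701/128)x^2 - (9/4)x

S_{-3/2} f = (81/16)x^3 + (9/4)x^2
S_{1/2} S_{-3/2} f = (81/128)x^3 + (9/16)x^2
D_q S_{1/2} S_{-3/2} f = (1701/128)x^2 - (9/4)x


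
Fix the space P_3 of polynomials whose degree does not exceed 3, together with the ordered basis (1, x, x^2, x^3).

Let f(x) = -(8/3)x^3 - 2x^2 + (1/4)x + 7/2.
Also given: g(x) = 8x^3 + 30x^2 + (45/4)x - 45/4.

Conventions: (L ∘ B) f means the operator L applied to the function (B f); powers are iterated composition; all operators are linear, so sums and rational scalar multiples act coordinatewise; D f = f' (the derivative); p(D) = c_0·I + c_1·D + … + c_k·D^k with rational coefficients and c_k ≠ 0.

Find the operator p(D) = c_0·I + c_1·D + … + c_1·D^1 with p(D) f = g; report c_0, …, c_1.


D^0 f = -(8/3)x^3 - 2x^2 + (1/4)x + 7/2
D^1 f = -8x^2 - 4x + 1/4
matching coefficients of g against c_0 f + c_1 Df + … from the top degree down determines the c_i
solution: c_0 = -3, c_1 = -3

c_0 = -3, c_1 = -3


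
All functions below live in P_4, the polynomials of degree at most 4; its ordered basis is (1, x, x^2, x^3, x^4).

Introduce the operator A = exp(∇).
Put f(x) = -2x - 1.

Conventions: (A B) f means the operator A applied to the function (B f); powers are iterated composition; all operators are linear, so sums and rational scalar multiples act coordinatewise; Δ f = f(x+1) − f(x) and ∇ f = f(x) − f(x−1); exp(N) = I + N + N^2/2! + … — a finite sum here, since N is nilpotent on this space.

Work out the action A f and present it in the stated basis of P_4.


the result is g(x) = -2x - 3

order-1 term: -2
the series for exp(∇) f terminates at order 1
exp(∇) f = -2x - 3


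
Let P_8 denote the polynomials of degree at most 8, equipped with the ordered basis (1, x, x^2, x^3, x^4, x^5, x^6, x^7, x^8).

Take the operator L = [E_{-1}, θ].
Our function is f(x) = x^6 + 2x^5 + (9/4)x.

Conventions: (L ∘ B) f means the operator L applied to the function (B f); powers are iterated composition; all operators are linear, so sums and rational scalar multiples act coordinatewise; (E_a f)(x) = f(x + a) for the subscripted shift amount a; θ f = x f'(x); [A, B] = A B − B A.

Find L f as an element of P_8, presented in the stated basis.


θ f = 6x^6 + 10x^5 + (9/4)x
E_{-1} θ f = 6x^6 - 26x^5 + 40x^4 - 20x^3 - 10x^2 + (65/4)x - 25/4
E_{-1} f = x^6 - 4x^5 + 5x^4 - 5x^2 + (25/4)x - 13/4
θ E_{-1} f = 6x^6 - 20x^5 + 20x^4 - 10x^2 + (25/4)x
[E_{-1}, θ] f = -6x^5 + 20x^4 - 20x^3 + 10x - 25/4

the image equals g(x) = -6x^5 + 20x^4 - 20x^3 + 10x - 25/4


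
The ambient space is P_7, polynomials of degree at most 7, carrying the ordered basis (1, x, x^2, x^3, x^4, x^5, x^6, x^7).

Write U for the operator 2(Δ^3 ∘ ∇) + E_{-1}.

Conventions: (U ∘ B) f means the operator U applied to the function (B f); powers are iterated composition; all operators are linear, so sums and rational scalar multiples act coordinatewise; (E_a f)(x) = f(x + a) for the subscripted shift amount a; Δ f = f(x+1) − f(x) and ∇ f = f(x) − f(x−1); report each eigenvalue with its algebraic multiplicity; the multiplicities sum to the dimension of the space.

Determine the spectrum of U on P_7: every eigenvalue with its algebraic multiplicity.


image of 1: 1
image of x: x - 1
image of x^2: x^2 - 2x + 1
image of x^3: x^3 - 3x^2 + 3x - 1
image of x^4: x^4 - 4x^3 + 6x^2 - 4x + 49
image of x^5: x^5 - 5x^4 + 10x^3 - 10x^2 + 245x + 239
image of x^6: x^6 - 6x^5 + 15x^4 - 20x^3 + 735x^2 + 1434x + 961
image of x^7: x^7 - 7x^6 + 21x^5 - 35x^4 + 1715x^3 + 5019x^2 + 6727x + 3359
the matrix is upper triangular; its diagonal is (1, 1, 1, 1, 1, 1, 1, 1)
for a triangular matrix the eigenvalues are the diagonal entries, with algebraic multiplicity their repetition count

λ = 1 (multiplicity 8)


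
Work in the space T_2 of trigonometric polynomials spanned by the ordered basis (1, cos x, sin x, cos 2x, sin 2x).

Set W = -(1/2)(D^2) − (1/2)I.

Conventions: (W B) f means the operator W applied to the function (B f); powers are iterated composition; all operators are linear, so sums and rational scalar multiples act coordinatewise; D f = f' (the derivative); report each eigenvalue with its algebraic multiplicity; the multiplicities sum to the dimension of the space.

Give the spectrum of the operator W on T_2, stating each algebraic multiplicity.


λ = -1/2 (multiplicity 1), λ = 0 (multiplicity 2), λ = 3/2 (multiplicity 2)

image of 1: -1/2
image of cos x: 0
image of sin x: 0
image of cos 2x: (3/2)cos 2x
image of sin 2x: (3/2)sin 2x
the matrix is diagonal; its diagonal is (-1/2, 0, 0, 3/2, 3/2)
for a triangular matrix the eigenvalues are the diagonal entries, with algebraic multiplicity their repetition count


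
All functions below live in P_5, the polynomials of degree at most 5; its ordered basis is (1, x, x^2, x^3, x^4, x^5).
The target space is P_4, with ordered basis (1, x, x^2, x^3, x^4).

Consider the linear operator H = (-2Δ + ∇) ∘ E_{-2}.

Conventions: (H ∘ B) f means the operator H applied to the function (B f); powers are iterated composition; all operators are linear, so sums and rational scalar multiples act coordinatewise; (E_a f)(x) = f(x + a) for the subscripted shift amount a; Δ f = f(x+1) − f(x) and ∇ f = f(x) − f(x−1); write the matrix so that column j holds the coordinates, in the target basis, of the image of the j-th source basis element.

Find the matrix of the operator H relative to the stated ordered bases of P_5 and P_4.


image of 1: 0
image of x: -1
image of x^2: -2x + 1
image of x^3: -3x^2 + 3x + 5
image of x^4: -4x^3 + 6x^2 + 20x - 35
image of x^5: -5x^4 + 10x^3 + 50x^2 - 175x + 149
each image's coordinates form column j of the matrix

the matrix is [[0, -1, 1, 5, -35, 149]; [0, 0, -2, 3, 20, -175]; [0, 0, 0, -3, 6, 50]; [0, 0, 0, 0, -4, 10]; [0, 0, 0, 0, 0, -5]] (rows listed top to bottom)


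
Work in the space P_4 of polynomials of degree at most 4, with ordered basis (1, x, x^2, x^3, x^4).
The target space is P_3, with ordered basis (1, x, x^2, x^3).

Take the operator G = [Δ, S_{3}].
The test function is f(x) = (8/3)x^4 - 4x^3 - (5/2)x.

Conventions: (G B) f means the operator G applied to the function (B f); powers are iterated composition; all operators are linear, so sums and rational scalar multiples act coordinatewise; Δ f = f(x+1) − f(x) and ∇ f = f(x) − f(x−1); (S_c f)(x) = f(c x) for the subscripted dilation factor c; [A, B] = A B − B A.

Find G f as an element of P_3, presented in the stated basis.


the image equals g(x) = 576x^3 + 936x^2 + 544x + 313/3

S_{3} f = 216x^4 - 108x^3 - (15/2)x
Δ S_{3} f = 864x^3 + 972x^2 + 540x + 201/2
Δ f = (32/3)x^3 + 4x^2 - (4/3)x - 23/6
S_{3} Δ f = 288x^3 + 36x^2 - 4x - 23/6
[Δ, S_{3}] f = 576x^3 + 936x^2 + 544x + 313/3


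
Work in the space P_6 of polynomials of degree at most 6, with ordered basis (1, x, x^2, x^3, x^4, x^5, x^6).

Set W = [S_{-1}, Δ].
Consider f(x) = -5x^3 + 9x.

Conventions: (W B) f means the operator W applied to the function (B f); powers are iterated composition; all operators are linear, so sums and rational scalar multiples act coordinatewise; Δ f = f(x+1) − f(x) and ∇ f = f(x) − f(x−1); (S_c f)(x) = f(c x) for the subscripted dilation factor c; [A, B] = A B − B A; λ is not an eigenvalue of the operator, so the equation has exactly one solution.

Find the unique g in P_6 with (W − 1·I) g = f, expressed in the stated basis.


the result is g(x) = 5x^3 + 30x^2 - 129x - 248

write g with unknown coordinates in the stated basis and equate coefficients in (W − 1·I) g = f
solving from the highest basis element down gives g = 5x^3 + 30x^2 - 129x - 248
check: W g = 30x^2 - 120x - 248
so W g − 1·g = -5x^3 + 9x = f ✓


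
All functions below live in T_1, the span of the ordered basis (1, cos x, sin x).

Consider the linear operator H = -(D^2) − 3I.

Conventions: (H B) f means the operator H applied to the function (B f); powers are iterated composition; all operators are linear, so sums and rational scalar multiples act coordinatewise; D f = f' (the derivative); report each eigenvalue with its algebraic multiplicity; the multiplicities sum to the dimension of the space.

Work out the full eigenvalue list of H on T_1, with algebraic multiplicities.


image of 1: -3
image of cos x: -2cos x
image of sin x: -2sin x
the matrix is diagonal; its diagonal is (-3, -2, -2)
for a triangular matrix the eigenvalues are the diagonal entries, with algebraic multiplicity their repetition count

λ = -3 (multiplicity 1), λ = -2 (multiplicity 2)


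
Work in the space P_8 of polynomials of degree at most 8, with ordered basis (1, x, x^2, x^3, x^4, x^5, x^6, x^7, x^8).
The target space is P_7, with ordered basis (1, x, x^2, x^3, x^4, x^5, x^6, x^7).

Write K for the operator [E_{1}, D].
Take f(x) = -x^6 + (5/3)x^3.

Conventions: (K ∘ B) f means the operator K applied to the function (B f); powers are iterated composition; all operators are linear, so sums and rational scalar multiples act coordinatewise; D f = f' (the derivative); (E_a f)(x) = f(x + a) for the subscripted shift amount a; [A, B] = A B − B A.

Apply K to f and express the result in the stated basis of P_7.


the result is g(x) = 0

D f = -6x^5 + 5x^2
E_{1} D f = -6x^5 - 30x^4 - 60x^3 - 55x^2 - 20x - 1
E_{1} f = -x^6 - 6x^5 - 15x^4 - (55/3)x^3 - 10x^2 - x + 2/3
D E_{1} f = -6x^5 - 30x^4 - 60x^3 - 55x^2 - 20x - 1
[E_{1}, D] f = 0


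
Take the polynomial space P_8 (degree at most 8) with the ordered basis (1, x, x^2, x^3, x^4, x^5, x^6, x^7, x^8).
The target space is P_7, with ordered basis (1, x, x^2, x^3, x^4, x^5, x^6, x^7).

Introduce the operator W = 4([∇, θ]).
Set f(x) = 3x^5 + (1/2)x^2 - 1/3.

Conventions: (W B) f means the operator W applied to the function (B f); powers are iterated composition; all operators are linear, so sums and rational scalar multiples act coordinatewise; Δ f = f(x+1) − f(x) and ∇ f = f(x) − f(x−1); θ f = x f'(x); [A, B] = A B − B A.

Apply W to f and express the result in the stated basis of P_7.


θ f = 15x^5 + x^2
∇ θ f = 75x^4 - 150x^3 + 150x^2 - 73x + 14
∇ f = 15x^4 - 30x^3 + 30x^2 - 14x + 5/2
θ ∇ f = 60x^4 - 90x^3 + 60x^2 - 14x
[∇, θ] f = 15x^4 - 60x^3 + 90x^2 - 59x + 14
(4([∇, θ])) f = 60x^4 - 240x^3 + 360x^2 - 236x + 56

the result is g(x) = 60x^4 - 240x^3 + 360x^2 - 236x + 56


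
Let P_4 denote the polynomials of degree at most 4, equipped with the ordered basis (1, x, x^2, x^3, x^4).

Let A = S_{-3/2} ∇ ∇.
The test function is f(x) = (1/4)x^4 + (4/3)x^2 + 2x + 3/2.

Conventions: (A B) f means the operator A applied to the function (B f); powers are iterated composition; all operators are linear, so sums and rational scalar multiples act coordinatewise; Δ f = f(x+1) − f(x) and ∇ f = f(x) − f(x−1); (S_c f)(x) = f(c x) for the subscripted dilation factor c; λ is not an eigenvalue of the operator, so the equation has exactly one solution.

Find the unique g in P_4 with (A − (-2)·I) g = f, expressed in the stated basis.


write g with unknown coordinates in the stated basis and equate coefficients in (A − (-2)·I) g = f
solving from the highest basis element down gives g = (1/8)x^4 - (49/48)x^2 - (5/4)x + 43/48
check: A g = (27/8)x^2 + (9/2)x - 7/24
so A g − (-2)·g = (1/4)x^4 + (4/3)x^2 + 2x + 3/2 = f ✓

the result is g(x) = (1/8)x^4 - (49/48)x^2 - (5/4)x + 43/48


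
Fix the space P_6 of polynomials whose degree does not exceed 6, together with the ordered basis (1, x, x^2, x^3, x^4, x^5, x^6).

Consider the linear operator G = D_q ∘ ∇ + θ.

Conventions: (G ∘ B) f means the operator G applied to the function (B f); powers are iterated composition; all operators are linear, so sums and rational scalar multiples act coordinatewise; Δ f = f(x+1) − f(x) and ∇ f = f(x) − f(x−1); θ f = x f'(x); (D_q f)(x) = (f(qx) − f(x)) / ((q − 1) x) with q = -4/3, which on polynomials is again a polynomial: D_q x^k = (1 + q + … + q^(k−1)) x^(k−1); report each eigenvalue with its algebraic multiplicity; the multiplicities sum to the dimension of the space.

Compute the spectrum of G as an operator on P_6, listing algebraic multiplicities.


λ = 0 (multiplicity 1), λ = 1 (multiplicity 1), λ = 2 (multiplicity 1), λ = 3 (multiplicity 1), λ = 4 (multiplicity 1), λ = 5 (multiplicity 1), λ = 6 (multiplicity 1)

image of 1: 0
image of x: x
image of x^2: 2x^2 + 2
image of x^3: 3x^3 - x - 3
image of x^4: 4x^4 + (52/9)x^2 + 2x + 4
image of x^5: 5x^5 - (125/27)x^3 - (130/9)x^2 - (10/3)x - 5
image of x^6: 6x^6 + (362/27)x^4 + (125/9)x^3 + (260/9)x^2 + 5x + 6
the matrix is upper triangular; its diagonal is (0, 1, 2, 3, 4, 5, 6)
for a triangular matrix the eigenvalues are the diagonal entries, with algebraic multiplicity their repetition count


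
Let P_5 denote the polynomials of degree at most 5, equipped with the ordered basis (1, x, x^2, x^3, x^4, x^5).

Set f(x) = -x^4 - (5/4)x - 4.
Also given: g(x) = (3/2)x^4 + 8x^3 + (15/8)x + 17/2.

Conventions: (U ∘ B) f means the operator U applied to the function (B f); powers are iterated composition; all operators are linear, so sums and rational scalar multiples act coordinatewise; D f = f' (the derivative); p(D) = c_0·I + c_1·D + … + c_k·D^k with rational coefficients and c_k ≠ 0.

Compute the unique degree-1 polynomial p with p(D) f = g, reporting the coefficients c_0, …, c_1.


D^0 f = -x^4 - (5/4)x - 4
D^1 f = -4x^3 - 5/4
matching coefficients of g against c_0 f + c_1 Df + … from the top degree down determines the c_i
solution: c_0 = -3/2, c_1 = -2

c_0 = -3/2, c_1 = -2


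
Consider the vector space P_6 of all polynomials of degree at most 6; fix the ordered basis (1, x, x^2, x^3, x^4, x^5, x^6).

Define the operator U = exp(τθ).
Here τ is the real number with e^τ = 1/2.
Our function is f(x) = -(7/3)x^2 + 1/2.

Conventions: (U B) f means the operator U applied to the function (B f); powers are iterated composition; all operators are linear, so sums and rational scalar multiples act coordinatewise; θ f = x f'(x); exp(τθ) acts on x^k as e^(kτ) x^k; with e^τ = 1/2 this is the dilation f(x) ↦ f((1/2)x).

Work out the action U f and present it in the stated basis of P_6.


exp(τθ) x^k = e^(kτ) x^k; with e^τ = 1/2 this sends x^k to (1/2)^k x^k
x^2 ↦ 1/4 x^2
applying this coordinatewise to f: exp(τθ) f = -(7/12)x^2 + 1/2

the image equals g(x) = -(7/12)x^2 + 1/2


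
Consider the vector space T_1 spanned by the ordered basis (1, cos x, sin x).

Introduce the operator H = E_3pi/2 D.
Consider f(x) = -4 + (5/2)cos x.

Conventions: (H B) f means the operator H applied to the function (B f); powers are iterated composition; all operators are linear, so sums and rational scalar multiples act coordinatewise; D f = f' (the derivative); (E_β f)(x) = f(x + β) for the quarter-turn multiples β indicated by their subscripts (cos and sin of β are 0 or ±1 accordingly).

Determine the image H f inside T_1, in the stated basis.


the result is g(x) = (5/2)cos x

D f = -(5/2)sin x
E_3pi/2 D f = (5/2)cos x


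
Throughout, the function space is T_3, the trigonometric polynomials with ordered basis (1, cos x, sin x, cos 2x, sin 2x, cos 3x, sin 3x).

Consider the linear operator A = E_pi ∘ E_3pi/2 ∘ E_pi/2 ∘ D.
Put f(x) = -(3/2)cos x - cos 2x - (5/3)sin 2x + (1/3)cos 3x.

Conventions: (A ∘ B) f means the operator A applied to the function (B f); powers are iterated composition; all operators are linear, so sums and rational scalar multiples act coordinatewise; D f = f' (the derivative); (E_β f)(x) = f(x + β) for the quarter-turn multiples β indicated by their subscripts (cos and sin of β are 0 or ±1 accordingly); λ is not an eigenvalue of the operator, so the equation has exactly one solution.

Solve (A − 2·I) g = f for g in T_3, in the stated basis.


g(x) = (3/5)cos x + (3/10)sin x + (2/3)cos 2x + (1/6)sin 2x - (2/39)cos 3x - (1/13)sin 3x

write g with unknown coordinates in the stated basis and equate coefficients in (A − 2·I) g = f
solving from the highest basis element down gives g = (3/5)cos x + (3/10)sin x + (2/3)cos 2x + (1/6)sin 2x - (2/39)cos 3x - (1/13)sin 3x
check: A g = -(3/10)cos x + (3/5)sin x + (1/3)cos 2x - (4/3)sin 2x + (3/13)cos 3x - (2/13)sin 3x
so A g − 2·g = -(3/2)cos x - cos 2x - (5/3)sin 2x + (1/3)cos 3x = f ✓


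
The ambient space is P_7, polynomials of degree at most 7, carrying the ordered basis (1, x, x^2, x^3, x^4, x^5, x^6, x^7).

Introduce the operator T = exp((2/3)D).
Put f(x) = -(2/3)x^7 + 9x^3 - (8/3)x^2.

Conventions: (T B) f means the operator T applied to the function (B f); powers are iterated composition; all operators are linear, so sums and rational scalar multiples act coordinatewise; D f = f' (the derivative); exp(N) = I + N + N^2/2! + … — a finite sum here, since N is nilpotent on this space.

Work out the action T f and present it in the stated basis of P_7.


order-1 term: -(28/9)x^6 + 18x^2 - (32/9)x
order-2 term: -(56/9)x^5 + 12x - 32/27
order-3 term: -(560/81)x^4 + 8/3
order-4 term: -(1120/243)x^3
order-5 term: -(448/243)x^2
order-6 term: -(896/2187)x
order-7 term: -256/6561
the series for exp((2/3)D) f terminates at order 7
exp((2/3)D) f = -(2/3)x^7 - (28/9)x^6 - (56/9)x^5 - (560/81)x^4 + (1067/243)x^3 + (3278/243)x^2 + (17572/2187)x + 9464/6561

the image equals g(x) = -(2/3)x^7 - (28/9)x^6 - (56/9)x^5 - (560/81)x^4 + (1067/243)x^3 + (3278/243)x^2 + (17572/2187)x + 9464/6561


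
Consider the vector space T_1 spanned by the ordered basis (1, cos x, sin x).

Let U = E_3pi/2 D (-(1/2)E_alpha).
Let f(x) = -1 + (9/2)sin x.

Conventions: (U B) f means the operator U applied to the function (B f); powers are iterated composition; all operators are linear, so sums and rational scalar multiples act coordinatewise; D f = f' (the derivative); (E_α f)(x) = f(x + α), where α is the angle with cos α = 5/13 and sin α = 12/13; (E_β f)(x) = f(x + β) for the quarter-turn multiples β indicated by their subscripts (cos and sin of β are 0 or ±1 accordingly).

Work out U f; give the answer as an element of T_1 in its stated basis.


g(x) = -(27/13)cos x - (45/52)sin x

E_alpha f = -1 + (54/13)cos x + (45/26)sin x
(-(1/2)E_alpha) f = 1/2 - (27/13)cos x - (45/52)sin x
D (-(1/2)E_alpha) f = -(45/52)cos x + (27/13)sin x
E_3pi/2 D (-(1/2)E_alpha) f = -(27/13)cos x - (45/52)sin x


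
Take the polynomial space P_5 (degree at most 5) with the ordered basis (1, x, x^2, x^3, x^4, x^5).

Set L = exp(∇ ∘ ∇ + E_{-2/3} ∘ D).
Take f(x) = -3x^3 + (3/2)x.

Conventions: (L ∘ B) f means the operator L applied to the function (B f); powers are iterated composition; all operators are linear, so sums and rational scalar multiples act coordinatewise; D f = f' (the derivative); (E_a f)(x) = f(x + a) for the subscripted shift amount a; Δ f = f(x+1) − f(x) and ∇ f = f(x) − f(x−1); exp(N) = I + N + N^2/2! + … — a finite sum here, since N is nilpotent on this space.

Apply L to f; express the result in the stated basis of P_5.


order-1 term: -9x^2 - 6x + 31/2
order-2 term: -9x - 6
order-3 term: -3
the series for exp(∇ ∘ ∇ + E_{-2/3} ∘ D) f terminates at order 3
exp(∇ ∘ ∇ + E_{-2/3} ∘ D) f = -3x^3 - 9x^2 - (27/2)x + 13/2

the result is g(x) = -3x^3 - 9x^2 - (27/2)x + 13/2


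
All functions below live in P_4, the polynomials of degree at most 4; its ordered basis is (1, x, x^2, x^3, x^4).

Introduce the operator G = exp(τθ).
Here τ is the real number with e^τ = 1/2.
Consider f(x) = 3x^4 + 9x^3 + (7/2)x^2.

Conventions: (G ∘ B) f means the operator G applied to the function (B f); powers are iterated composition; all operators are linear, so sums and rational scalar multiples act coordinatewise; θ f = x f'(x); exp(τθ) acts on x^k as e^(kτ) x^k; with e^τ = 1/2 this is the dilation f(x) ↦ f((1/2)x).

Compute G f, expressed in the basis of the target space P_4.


the image equals g(x) = (3/16)x^4 + (9/8)x^3 + (7/8)x^2

exp(τθ) x^k = e^(kτ) x^k; with e^τ = 1/2 this sends x^k to (1/2)^k x^k
x^2 ↦ 1/4 x^2
x^3 ↦ 1/8 x^3
x^4 ↦ 1/16 x^4
applying this coordinatewise to f: exp(τθ) f = (3/16)x^4 + (9/8)x^3 + (7/8)x^2


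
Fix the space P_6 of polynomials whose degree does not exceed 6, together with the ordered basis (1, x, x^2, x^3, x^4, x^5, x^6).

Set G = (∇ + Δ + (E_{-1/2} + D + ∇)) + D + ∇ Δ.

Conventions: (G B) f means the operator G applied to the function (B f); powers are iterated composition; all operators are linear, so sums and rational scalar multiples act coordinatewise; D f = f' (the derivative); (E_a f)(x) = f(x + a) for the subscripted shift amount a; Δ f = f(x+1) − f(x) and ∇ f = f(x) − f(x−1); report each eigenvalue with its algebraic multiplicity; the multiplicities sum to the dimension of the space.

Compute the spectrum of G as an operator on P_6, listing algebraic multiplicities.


image of 1: 1
image of x: x + 9/2
image of x^2: x^2 + 9x + 5/4
image of x^3: x^3 + (27/2)x^2 + (15/4)x + 23/8
image of x^4: x^4 + 18x^3 + (15/2)x^2 + (23/2)x + 17/16
image of x^5: x^5 + (45/2)x^4 + (25/2)x^3 + (115/4)x^2 + (85/16)x + 95/32
image of x^6: x^6 + 27x^5 + (75/4)x^4 + (115/2)x^3 + (255/16)x^2 + (285/16)x + 65/64
the matrix is upper triangular; its diagonal is (1, 1, 1, 1, 1, 1, 1)
for a triangular matrix the eigenvalues are the diagonal entries, with algebraic multiplicity their repetition count

λ = 1 (multiplicity 7)


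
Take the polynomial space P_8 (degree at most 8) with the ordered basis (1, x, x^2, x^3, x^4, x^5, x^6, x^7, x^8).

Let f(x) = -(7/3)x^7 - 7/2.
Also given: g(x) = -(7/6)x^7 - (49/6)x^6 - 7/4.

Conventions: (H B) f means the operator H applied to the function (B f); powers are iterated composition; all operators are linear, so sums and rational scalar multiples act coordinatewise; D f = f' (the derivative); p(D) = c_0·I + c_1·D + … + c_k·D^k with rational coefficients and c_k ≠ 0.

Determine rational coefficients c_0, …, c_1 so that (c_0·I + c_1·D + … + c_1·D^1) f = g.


c_0 = 1/2, c_1 = 1/2

D^0 f = -(7/3)x^7 - 7/2
D^1 f = -(49/3)x^6
matching coefficients of g against c_0 f + c_1 Df + … from the top degree down determines the c_i
solution: c_0 = 1/2, c_1 = 1/2


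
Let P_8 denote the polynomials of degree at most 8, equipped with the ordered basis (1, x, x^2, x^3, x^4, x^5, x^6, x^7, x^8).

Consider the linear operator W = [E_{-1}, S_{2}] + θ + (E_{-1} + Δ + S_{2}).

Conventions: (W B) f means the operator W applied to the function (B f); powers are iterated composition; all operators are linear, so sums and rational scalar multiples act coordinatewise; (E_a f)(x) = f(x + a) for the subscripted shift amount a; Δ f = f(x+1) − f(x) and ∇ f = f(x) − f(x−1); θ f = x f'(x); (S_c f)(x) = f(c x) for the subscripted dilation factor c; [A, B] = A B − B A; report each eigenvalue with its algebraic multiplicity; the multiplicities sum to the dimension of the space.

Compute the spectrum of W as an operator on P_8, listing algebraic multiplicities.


image of 1: 2
image of x: 4x - 1
image of x^2: 7x^2 - 4x + 5
image of x^3: 12x^3 - 12x^2 + 24x - 7
image of x^4: 21x^4 - 32x^3 + 84x^2 - 56x + 17
image of x^5: 38x^5 - 80x^4 + 260x^3 - 280x^2 + 160x - 31
image of x^6: 71x^6 - 192x^5 + 750x^4 - 1120x^3 + 930x^2 - 372x + 65
image of x^7: 136x^7 - 448x^6 + 2058x^5 - 3920x^4 + 4270x^3 - 2604x^2 + 896x - 127
image of x^8: 265x^8 - 1024x^7 + 5432x^6 - 12544x^5 + 16940x^4 - 13888x^3 + 7112x^2 - 2032x + 257
the matrix is upper triangular; its diagonal is (2, 4, 7, 12, 21, 38, 71, 136, 265)
for a triangular matrix the eigenvalues are the diagonal entries, with algebraic multiplicity their repetition count

λ = 2 (multiplicity 1), λ = 4 (multiplicity 1), λ = 7 (multiplicity 1), λ = 12 (multiplicity 1), λ = 21 (multiplicity 1), λ = 38 (multiplicity 1), λ = 71 (multiplicity 1), λ = 136 (multiplicity 1), λ = 265 (multiplicity 1)


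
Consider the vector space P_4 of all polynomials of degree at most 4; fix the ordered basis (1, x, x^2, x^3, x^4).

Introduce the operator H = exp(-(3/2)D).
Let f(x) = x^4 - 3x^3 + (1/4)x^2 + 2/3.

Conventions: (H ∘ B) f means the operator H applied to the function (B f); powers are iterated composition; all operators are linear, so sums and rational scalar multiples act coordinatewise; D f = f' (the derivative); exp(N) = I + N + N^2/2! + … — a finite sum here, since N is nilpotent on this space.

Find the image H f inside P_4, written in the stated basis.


order-1 term: -6x^3 + (27/2)x^2 - (3/4)x
order-2 term: (27/2)x^2 - (81/4)x + 9/16
order-3 term: -(27/2)x + 81/8
order-4 term: 81/16
the series for exp(-(3/2)D) f terminates at order 4
exp(-(3/2)D) f = x^4 - 9x^3 + (109/4)x^2 - (69/2)x + 197/12

the image equals g(x) = x^4 - 9x^3 + (109/4)x^2 - (69/2)x + 197/12


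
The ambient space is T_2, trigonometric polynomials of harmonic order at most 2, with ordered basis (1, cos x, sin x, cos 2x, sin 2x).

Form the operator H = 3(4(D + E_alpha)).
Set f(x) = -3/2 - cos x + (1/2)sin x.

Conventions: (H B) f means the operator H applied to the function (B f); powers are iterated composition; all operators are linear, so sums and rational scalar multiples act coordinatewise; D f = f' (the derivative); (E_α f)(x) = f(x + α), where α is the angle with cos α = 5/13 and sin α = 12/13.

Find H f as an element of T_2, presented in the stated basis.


the result is g(x) = -18 + (90/13)cos x + (330/13)sin x

D f = (1/2)cos x + sin x
E_alpha f = -3/2 + (1/13)cos x + (29/26)sin x
(D + E_alpha) f = -3/2 + (15/26)cos x + (55/26)sin x
(4(D + E_alpha)) f = -6 + (30/13)cos x + (110/13)sin x
(3(4(D + E_alpha))) f = -18 + (90/13)cos x + (330/13)sin x


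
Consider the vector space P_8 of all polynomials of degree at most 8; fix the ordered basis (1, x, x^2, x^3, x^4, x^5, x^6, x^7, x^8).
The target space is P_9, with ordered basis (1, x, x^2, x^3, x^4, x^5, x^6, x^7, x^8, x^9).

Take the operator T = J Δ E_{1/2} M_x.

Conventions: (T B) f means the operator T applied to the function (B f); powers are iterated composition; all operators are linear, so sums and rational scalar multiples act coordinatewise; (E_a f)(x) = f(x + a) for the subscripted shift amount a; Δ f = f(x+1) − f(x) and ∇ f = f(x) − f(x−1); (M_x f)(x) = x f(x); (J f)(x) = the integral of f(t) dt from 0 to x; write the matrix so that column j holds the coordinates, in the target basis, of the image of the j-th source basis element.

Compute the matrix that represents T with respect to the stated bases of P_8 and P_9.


the matrix is [[0, 0, 0, 0, 0, 0, 0, 0, 0]; [1, 2, 13/4, 5, 121/16, 91/8, 1093/64, 205/8, 9841/256]; [0, 1, 3, 13/2, 25/2, 363/16, 637/16, 1093/16, 1845/16]; [0, 0, 1, 4, 65/6, 25, 847/16, 637/6, 3279/16]; [0, 0, 0, 1, 5, 65/4, 175/4, 847/8, 1911/8]; [0, 0, 0, 0, 1, 6, 91/4, 70, 7623/40]; [0, 0, 0, 0, 0, 1, 7, 91/3, 105]; [0, 0, 0, 0, 0, 0, 1, 8, 39]; [0, 0, 0, 0, 0, 0, 0, 1, 9]; [0, 0, 0, 0, 0, 0, 0, 0, 1]] (rows listed top to bottom)

image of 1: x
image of x: x^2 + 2x
image of x^2: x^3 + 3x^2 + (13/4)x
image of x^3: x^4 + 4x^3 + (13/2)x^2 + 5x
image of x^4: x^5 + 5x^4 + (65/6)x^3 + (25/2)x^2 + (121/16)x
image of x^5: x^6 + 6x^5 + (65/4)x^4 + 25x^3 + (363/16)x^2 + (91/8)x
image of x^6: x^7 + 7x^6 + (91/4)x^5 + (175/4)x^4 + (847/16)x^3 + (637/16)x^2 + (1093/64)x
image of x^7: x^8 + 8x^7 + (91/3)x^6 + 70x^5 + (847/8)x^4 + (637/6)x^3 + (1093/16)x^2 + (205/8)x
image of x^8: x^9 + 9x^8 + 39x^7 + 105x^6 + (7623/40)x^5 + (1911/8)x^4 + (3279/16)x^3 + (1845/16)x^2 + (9841/256)x
each image's coordinates form column j of the matrix


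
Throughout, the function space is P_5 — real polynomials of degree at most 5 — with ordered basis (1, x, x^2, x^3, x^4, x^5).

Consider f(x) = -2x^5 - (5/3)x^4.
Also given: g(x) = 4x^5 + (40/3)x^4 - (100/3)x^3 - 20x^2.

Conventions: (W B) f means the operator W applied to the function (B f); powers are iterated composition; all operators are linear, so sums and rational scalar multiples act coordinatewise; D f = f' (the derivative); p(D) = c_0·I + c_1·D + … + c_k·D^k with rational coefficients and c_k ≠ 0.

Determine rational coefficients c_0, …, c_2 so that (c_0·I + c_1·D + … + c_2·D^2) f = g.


D^0 f = -2x^5 - (5/3)x^4
D^1 f = -10x^4 - (20/3)x^3
D^2 f = -40x^3 - 20x^2
matching coefficients of g against c_0 f + c_1 Df + … from the top degree down determines the c_i
solution: c_0 = -2, c_1 = -1, c_2 = 1

p(D) = -2·I − D + D^2, i.e. c_0 = -2, c_1 = -1, c_2 = 1


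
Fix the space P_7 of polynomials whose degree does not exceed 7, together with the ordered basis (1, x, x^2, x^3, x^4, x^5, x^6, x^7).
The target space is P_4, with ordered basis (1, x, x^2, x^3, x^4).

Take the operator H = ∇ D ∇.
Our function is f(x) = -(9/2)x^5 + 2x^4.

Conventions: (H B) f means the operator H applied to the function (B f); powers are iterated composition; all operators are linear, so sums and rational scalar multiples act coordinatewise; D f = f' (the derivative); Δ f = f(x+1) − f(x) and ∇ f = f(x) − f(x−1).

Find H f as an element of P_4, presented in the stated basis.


∇ f = -(45/2)x^4 + 53x^3 - 57x^2 + (61/2)x - 13/2
D ∇ f = -90x^3 + 159x^2 - 114x + 61/2
∇ (D ∇) f = -270x^2 + 588x - 363

the result is g(x) = -270x^2 + 588x - 363


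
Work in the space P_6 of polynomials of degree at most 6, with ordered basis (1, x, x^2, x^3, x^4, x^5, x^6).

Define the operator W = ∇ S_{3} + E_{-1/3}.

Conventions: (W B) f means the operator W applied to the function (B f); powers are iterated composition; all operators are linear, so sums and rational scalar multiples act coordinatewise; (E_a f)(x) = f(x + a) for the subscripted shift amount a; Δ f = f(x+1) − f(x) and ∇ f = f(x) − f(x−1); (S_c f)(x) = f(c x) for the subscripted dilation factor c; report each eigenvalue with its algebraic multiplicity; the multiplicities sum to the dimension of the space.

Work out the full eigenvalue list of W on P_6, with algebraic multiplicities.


λ = 1 (multiplicity 7)

image of 1: 1
image of x: x + 8/3
image of x^2: x^2 + (52/3)x - 80/9
image of x^3: x^3 + 80x^2 - (242/3)x + 728/27
image of x^4: x^4 + (968/3)x^3 - (1456/3)x^2 + (8744/27)x - 6560/81
image of x^5: x^5 + (3640/3)x^4 - (21860/9)x^3 + (65600/27)x^2 - (98410/81)x + 59048/243
image of x^6: x^6 + 4372x^5 - (32800/3)x^4 + (393640/27)x^3 - (295240/27)x^2 + (354292/81)x - 531440/729
the matrix is upper triangular; its diagonal is (1, 1, 1, 1, 1, 1, 1)
for a triangular matrix the eigenvalues are the diagonal entries, with algebraic multiplicity their repetition count
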